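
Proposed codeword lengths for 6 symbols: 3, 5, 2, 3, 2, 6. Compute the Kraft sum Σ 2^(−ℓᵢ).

With common denominator 2^6 = 64: Σ 2^(−ℓᵢ) = 8/64 + 2/64 + 16/64 + 8/64 + 16/64 + 1/64 = 51/64 = 0.796875.

0.796875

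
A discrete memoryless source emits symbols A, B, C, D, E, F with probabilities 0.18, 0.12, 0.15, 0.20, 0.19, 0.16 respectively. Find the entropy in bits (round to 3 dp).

2.566 bits

H = −Σ pᵢ log₂ pᵢ.
−0.18·log₂(0.18) = 0.4453
−0.12·log₂(0.12) = 0.3671
−0.15·log₂(0.15) = 0.4105
−0.20·log₂(0.20) = 0.4644
−0.19·log₂(0.19) = 0.4552
−0.16·log₂(0.16) = 0.4230
Sum ≈ 2.5655 → 2.566 bits.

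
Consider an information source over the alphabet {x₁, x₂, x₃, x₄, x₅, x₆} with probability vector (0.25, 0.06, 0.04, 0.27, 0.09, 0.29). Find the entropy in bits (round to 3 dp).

2.270 bits

H = −Σ pᵢ log₂ pᵢ.
−0.25·log₂(0.25) = 0.5000
−0.06·log₂(0.06) = 0.2435
−0.04·log₂(0.04) = 0.1858
−0.27·log₂(0.27) = 0.5100
−0.09·log₂(0.09) = 0.3127
−0.29·log₂(0.29) = 0.5179
Sum ≈ 2.2699 → 2.270 bits.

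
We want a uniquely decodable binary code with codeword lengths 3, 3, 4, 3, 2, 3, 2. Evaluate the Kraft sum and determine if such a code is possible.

With common denominator 2^4 = 16: Σ 2^(−ℓᵢ) = 2/16 + 2/16 + 1/16 + 2/16 + 4/16 + 2/16 + 4/16 = 17/16 = 1.0625.
Kraft's inequality requires Σ ≤ 1; here Σ = 1.0625 > 1, so no such prefix code exists.

1.0625; no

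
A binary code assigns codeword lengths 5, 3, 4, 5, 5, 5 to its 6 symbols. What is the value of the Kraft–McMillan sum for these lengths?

With common denominator 2^5 = 32: Σ 2^(−ℓᵢ) = 1/32 + 4/32 + 2/32 + 1/32 + 1/32 + 1/32 = 10/32 = 0.3125.

0.3125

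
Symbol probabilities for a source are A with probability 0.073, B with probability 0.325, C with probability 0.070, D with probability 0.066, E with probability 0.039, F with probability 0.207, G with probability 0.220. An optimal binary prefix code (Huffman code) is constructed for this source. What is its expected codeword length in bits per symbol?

2.496 bits/symbol

Repeatedly combine the two least-probable nodes; the expected code length is the sum of the merged weights.
merge 39/1000 + 33/500 → 21/200
merge 7/100 + 73/1000 → 143/1000
merge 21/200 + 143/1000 → 31/125
merge 207/1000 + 11/50 → 427/1000
merge 31/125 + 13/40 → 573/1000
merge 427/1000 + 573/1000 → 1
L = 21/200 + 143/1000 + 31/125 + 427/1000 + 573/1000 + 1 = 312/125 = 2.496 bits/symbol.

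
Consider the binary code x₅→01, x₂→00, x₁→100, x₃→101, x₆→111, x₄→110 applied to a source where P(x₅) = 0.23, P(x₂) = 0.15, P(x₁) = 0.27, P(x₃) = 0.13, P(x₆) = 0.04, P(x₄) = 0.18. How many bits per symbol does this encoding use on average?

2.62 bits/symbol

L̄ = Σ pᵢ·ℓᵢ = 0.23·2 + 0.15·2 + 0.27·3 + 0.13·3 + 0.04·3 + 0.18·3 = 2.62 bits/symbol.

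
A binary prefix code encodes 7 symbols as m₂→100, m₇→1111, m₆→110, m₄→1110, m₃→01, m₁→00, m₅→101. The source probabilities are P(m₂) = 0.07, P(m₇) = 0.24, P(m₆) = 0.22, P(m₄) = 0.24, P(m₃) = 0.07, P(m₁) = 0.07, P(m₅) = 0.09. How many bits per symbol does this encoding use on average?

L̄ = Σ pᵢ·ℓᵢ = 0.07·3 + 0.24·4 + 0.22·3 + 0.24·4 + 0.07·2 + 0.07·2 + 0.09·3 = 3.34 bits/symbol.

3.34 bits/symbol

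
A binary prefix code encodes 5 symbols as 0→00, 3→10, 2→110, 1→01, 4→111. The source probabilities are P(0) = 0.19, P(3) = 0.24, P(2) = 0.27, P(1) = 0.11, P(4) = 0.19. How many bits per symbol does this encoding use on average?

2.46 bits/symbol

L̄ = Σ pᵢ·ℓᵢ = 0.19·2 + 0.24·2 + 0.27·3 + 0.11·2 + 0.19·3 = 2.46 bits/symbol.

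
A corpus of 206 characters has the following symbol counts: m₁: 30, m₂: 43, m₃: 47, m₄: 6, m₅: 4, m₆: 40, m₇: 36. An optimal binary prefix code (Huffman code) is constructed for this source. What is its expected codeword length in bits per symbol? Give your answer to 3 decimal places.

2.612 bits/symbol

Probabilities are the counts divided by 206.
Repeatedly combine the two least-probable nodes; the expected code length is the sum of the merged weights.
merge 2/103 + 3/103 → 5/103
merge 5/103 + 15/103 → 20/103
merge 18/103 + 20/103 → 38/103
merge 20/103 + 43/206 → 83/206
merge 47/206 + 38/103 → 123/206
merge 83/206 + 123/206 → 1
L = 5/103 + 20/103 + 38/103 + 83/206 + 123/206 + 1 = 269/103 ≈ 2.612 bits/symbol.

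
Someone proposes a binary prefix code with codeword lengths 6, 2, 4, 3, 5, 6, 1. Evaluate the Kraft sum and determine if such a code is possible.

1; yes

With common denominator 2^6 = 64: Σ 2^(−ℓᵢ) = 1/64 + 16/64 + 4/64 + 8/64 + 2/64 + 1/64 + 32/64 = 64/64 = 1.
Kraft's inequality requires Σ ≤ 1; here Σ = 1 ≤ 1, so such a prefix code exists.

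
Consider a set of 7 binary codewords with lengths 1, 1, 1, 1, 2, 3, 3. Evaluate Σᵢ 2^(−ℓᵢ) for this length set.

2.5

With common denominator 2^3 = 8: Σ 2^(−ℓᵢ) = 4/8 + 4/8 + 4/8 + 4/8 + 2/8 + 1/8 + 1/8 = 20/8 = 2.5.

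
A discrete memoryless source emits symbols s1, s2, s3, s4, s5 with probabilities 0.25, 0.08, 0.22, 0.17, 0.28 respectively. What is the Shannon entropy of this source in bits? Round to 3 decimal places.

2.221 bits

H = −Σ pᵢ log₂ pᵢ.
−0.25·log₂(0.25) = 0.5000
−0.08·log₂(0.08) = 0.2915
−0.22·log₂(0.22) = 0.4806
−0.17·log₂(0.17) = 0.4346
−0.28·log₂(0.28) = 0.5142
Sum ≈ 2.2209 → 2.221 bits.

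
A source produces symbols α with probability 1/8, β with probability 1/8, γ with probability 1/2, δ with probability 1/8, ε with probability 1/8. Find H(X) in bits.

Each probability is a power of 1/2, so log₂(1/p) is an integer.
H = Σ p·log₂(1/p) = 1/8·3 + 1/8·3 + 1/2·1 + 1/8·3 + 1/8·3 = 2 bits.

2 bits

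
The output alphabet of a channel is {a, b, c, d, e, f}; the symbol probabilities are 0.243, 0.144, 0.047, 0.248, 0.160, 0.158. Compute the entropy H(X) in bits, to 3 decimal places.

2.448 bits

H = −Σ pᵢ log₂ pᵢ.
−0.243·log₂(0.243) = 0.4960
−0.144·log₂(0.144) = 0.4026
−0.047·log₂(0.047) = 0.2073
−0.248·log₂(0.248) = 0.4989
−0.160·log₂(0.160) = 0.4230
−0.158·log₂(0.158) = 0.4206
Sum ≈ 2.4484 → 2.448 bits.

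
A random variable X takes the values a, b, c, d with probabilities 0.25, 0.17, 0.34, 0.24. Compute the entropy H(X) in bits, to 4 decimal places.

1.9579 bits

H = −Σ pᵢ log₂ pᵢ.
−0.25·log₂(0.25) = 0.5000
−0.17·log₂(0.17) = 0.4346
−0.34·log₂(0.34) = 0.5292
−0.24·log₂(0.24) = 0.4941
Sum ≈ 1.9579 → 1.9579 bits.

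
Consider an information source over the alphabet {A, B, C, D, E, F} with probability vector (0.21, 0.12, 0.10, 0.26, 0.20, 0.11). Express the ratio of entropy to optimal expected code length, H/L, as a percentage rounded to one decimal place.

Entropy H = −Σ p log₂ p ≈ 2.4920 bits.
Huffman merges: 1/10+11/100→21/100; 3/25+1/5→8/25; 21/100+21/100→21/50; 13/50+8/25→29/50; 21/50+29/50→1. L = 253/100 ≈ 2.5300.
Efficiency = H/L = 2.4920/2.5300 = 98.5%.

98.5%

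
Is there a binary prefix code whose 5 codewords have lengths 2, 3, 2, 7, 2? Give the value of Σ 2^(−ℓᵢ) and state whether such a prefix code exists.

0.8828125; yes

With common denominator 2^7 = 128: Σ 2^(−ℓᵢ) = 32/128 + 16/128 + 32/128 + 1/128 + 32/128 = 113/128 = 0.8828125.
Kraft's inequality requires Σ ≤ 1; here Σ = 0.8828125 ≤ 1, so such a prefix code exists.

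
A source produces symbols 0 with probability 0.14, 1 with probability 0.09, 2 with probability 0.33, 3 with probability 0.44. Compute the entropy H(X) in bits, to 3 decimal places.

1.759 bits

H = −Σ pᵢ log₂ pᵢ.
−0.14·log₂(0.14) = 0.3971
−0.09·log₂(0.09) = 0.3127
−0.33·log₂(0.33) = 0.5278
−0.44·log₂(0.44) = 0.5211
Sum ≈ 1.7587 → 1.759 bits.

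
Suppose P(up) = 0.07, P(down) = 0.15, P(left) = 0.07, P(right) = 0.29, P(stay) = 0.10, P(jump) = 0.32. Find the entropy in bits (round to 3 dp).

2.324 bits

H = −Σ pᵢ log₂ pᵢ.
−0.07·log₂(0.07) = 0.2686
−0.15·log₂(0.15) = 0.4105
−0.07·log₂(0.07) = 0.2686
−0.29·log₂(0.29) = 0.5179
−0.10·log₂(0.10) = 0.3322
−0.32·log₂(0.32) = 0.5260
Sum ≈ 2.3238 → 2.324 bits.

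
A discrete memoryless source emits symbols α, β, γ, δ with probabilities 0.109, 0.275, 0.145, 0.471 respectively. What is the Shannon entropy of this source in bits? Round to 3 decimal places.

1.776 bits

H = −Σ pᵢ log₂ pᵢ.
−0.109·log₂(0.109) = 0.3485
−0.275·log₂(0.275) = 0.5122
−0.145·log₂(0.145) = 0.4040
−0.471·log₂(0.471) = 0.5116
Sum ≈ 1.7763 → 1.776 bits.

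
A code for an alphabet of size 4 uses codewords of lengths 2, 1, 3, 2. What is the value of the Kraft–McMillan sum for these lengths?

1.125

With common denominator 2^3 = 8: Σ 2^(−ℓᵢ) = 2/8 + 4/8 + 1/8 + 2/8 = 9/8 = 1.125.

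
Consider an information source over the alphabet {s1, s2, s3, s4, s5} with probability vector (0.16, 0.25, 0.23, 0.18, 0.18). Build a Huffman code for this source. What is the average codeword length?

Repeatedly combine the two least-probable nodes; the expected code length is the sum of the merged weights.
merge 4/25 + 9/50 → 17/50
merge 9/50 + 23/100 → 41/100
merge 1/4 + 17/50 → 59/100
merge 41/100 + 59/100 → 1
L = 17/50 + 41/100 + 59/100 + 1 = 117/50 = 2.34 bits/symbol.

2.34 bits/symbol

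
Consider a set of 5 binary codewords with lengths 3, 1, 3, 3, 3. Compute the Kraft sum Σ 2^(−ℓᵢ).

1

With common denominator 2^3 = 8: Σ 2^(−ℓᵢ) = 1/8 + 4/8 + 1/8 + 1/8 + 1/8 = 8/8 = 1.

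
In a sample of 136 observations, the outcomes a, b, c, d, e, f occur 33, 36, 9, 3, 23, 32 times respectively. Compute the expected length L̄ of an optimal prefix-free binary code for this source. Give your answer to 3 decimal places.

Probabilities are the counts divided by 136.
Repeatedly combine the two least-probable nodes; the expected code length is the sum of the merged weights.
merge 3/136 + 9/136 → 3/34
merge 3/34 + 23/136 → 35/136
merge 4/17 + 33/136 → 65/136
merge 35/136 + 9/34 → 71/136
merge 65/136 + 71/136 → 1
L = 3/34 + 35/136 + 65/136 + 71/136 + 1 = 319/136 ≈ 2.346 bits/symbol.

2.346 bits/symbol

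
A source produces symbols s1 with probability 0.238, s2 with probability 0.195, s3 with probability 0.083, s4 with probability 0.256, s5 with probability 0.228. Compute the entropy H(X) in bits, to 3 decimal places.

H = −Σ pᵢ log₂ pᵢ.
−0.238·log₂(0.238) = 0.4929
−0.195·log₂(0.195) = 0.4599
−0.083·log₂(0.083) = 0.2980
−0.256·log₂(0.256) = 0.5032
−0.228·log₂(0.228) = 0.4863
Sum ≈ 2.2404 → 2.240 bits.

2.240 bits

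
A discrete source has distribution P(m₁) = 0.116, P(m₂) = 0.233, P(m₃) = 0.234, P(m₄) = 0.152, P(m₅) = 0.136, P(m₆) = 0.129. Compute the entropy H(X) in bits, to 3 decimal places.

2.526 bits

H = −Σ pᵢ log₂ pᵢ.
−0.116·log₂(0.116) = 0.3605
−0.233·log₂(0.233) = 0.4897
−0.234·log₂(0.234) = 0.4903
−0.152·log₂(0.152) = 0.4131
−0.136·log₂(0.136) = 0.3915
−0.129·log₂(0.129) = 0.3811
Sum ≈ 2.5262 → 2.526 bits.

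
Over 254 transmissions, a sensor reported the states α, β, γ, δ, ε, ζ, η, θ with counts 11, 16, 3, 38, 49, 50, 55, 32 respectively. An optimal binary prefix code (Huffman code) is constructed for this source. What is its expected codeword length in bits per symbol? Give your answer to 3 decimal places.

2.760 bits/symbol

Probabilities are the counts divided by 254.
Repeatedly combine the two least-probable nodes; the expected code length is the sum of the merged weights.
merge 3/254 + 11/254 → 7/127
merge 7/127 + 8/127 → 15/127
merge 15/127 + 16/127 → 31/127
merge 19/127 + 49/254 → 87/254
merge 25/127 + 55/254 → 105/254
merge 31/127 + 87/254 → 149/254
merge 105/254 + 149/254 → 1
L = 7/127 + 15/127 + 31/127 + 87/254 + 105/254 + 149/254 + 1 = 701/254 ≈ 2.760 bits/symbol.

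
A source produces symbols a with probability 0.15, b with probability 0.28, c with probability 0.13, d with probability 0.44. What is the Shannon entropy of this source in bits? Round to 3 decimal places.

H = −Σ pᵢ log₂ pᵢ.
−0.15·log₂(0.15) = 0.4105
−0.28·log₂(0.28) = 0.5142
−0.13·log₂(0.13) = 0.3826
−0.44·log₂(0.44) = 0.5211
Sum ≈ 1.8286 → 1.829 bits.

1.829 bits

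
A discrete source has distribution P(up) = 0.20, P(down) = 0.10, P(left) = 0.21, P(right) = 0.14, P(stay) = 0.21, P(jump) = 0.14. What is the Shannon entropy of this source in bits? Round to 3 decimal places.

2.536 bits

H = −Σ pᵢ log₂ pᵢ.
−0.20·log₂(0.20) = 0.4644
−0.10·log₂(0.10) = 0.3322
−0.21·log₂(0.21) = 0.4728
−0.14·log₂(0.14) = 0.3971
−0.21·log₂(0.21) = 0.4728
−0.14·log₂(0.14) = 0.3971
Sum ≈ 2.5364 → 2.536 bits.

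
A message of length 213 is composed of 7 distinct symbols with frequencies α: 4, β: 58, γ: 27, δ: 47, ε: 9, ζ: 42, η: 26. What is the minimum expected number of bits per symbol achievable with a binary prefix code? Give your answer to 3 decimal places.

2.554 bits/symbol

Probabilities are the counts divided by 213.
Repeatedly combine the two least-probable nodes; the expected code length is the sum of the merged weights.
merge 4/213 + 3/71 → 13/213
merge 13/213 + 26/213 → 13/71
merge 9/71 + 13/71 → 22/71
merge 14/71 + 47/213 → 89/213
merge 58/213 + 22/71 → 124/213
merge 89/213 + 124/213 → 1
L = 13/213 + 13/71 + 22/71 + 89/213 + 124/213 + 1 = 544/213 ≈ 2.554 bits/symbol.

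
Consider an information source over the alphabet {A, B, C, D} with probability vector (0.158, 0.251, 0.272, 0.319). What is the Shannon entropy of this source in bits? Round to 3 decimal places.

1.958 bits

H = −Σ pᵢ log₂ pᵢ.
−0.158·log₂(0.158) = 0.4206
−0.251·log₂(0.251) = 0.5006
−0.272·log₂(0.272) = 0.5109
−0.319·log₂(0.319) = 0.5258
Sum ≈ 1.9579 → 1.958 bits.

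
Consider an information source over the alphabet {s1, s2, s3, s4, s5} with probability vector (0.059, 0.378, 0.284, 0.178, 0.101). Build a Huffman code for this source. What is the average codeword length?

2.12 bits/symbol

Repeatedly combine the two least-probable nodes; the expected code length is the sum of the merged weights.
merge 59/1000 + 101/1000 → 4/25
merge 4/25 + 89/500 → 169/500
merge 71/250 + 169/500 → 311/500
merge 189/500 + 311/500 → 1
L = 4/25 + 169/500 + 311/500 + 1 = 53/25 = 2.12 bits/symbol.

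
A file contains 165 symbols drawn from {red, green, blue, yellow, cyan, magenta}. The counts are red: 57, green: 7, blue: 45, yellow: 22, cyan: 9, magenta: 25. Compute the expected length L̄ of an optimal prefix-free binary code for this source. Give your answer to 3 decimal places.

Probabilities are the counts divided by 165.
Repeatedly combine the two least-probable nodes; the expected code length is the sum of the merged weights.
merge 7/165 + 3/55 → 16/165
merge 16/165 + 2/15 → 38/165
merge 5/33 + 38/165 → 21/55
merge 3/11 + 19/55 → 34/55
merge 21/55 + 34/55 → 1
L = 16/165 + 38/165 + 21/55 + 34/55 + 1 = 128/55 ≈ 2.327 bits/symbol.

2.327 bits/symbol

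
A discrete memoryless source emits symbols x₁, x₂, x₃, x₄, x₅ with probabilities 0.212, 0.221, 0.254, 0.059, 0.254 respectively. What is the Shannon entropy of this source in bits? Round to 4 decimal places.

2.2010 bits

H = −Σ pᵢ log₂ pᵢ.
−0.212·log₂(0.212) = 0.4744
−0.221·log₂(0.221) = 0.4813
−0.254·log₂(0.254) = 0.5022
−0.059·log₂(0.059) = 0.2409
−0.254·log₂(0.254) = 0.5022
Sum ≈ 2.2010 → 2.2010 bits.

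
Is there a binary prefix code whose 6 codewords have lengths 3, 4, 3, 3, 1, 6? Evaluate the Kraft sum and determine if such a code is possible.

0.953125; yes

With common denominator 2^6 = 64: Σ 2^(−ℓᵢ) = 8/64 + 4/64 + 8/64 + 8/64 + 32/64 + 1/64 = 61/64 = 0.953125.
Kraft's inequality requires Σ ≤ 1; here Σ = 0.953125 ≤ 1, so such a prefix code exists.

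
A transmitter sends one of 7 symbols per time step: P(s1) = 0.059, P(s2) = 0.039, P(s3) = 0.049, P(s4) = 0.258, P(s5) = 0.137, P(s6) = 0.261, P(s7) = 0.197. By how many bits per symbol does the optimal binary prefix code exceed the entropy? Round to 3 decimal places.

0.018 bits

Entropy H = −Σ p log₂ p ≈ 2.5013 bits.
Huffman merges: 39/1000+49/1000→11/125; 59/1000+11/125→147/1000; 137/1000+147/1000→71/250; 197/1000+129/500→91/200; 261/1000+71/250→109/200; 91/200+109/200→1. L = 2519/1000 ≈ 2.5190.
L − H = 2.5190 − 2.5013 = 0.018 bits.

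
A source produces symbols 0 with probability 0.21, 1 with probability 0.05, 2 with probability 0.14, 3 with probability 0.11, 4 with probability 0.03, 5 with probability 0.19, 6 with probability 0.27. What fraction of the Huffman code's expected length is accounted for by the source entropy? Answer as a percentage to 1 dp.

98.2%

Entropy H = −Σ p log₂ p ≈ 2.5533 bits.
Huffman merges: 3/100+1/20→2/25; 2/25+11/100→19/100; 7/50+19/100→33/100; 19/100+21/100→2/5; 27/100+33/100→3/5; 2/5+3/5→1. L = 13/5 ≈ 2.6000.
Efficiency = H/L = 2.5533/2.6000 = 98.2%.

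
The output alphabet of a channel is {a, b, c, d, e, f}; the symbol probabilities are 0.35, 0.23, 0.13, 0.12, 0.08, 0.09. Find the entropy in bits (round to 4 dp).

2.3716 bits

H = −Σ pᵢ log₂ pᵢ.
−0.35·log₂(0.35) = 0.5301
−0.23·log₂(0.23) = 0.4877
−0.13·log₂(0.13) = 0.3826
−0.12·log₂(0.12) = 0.3671
−0.08·log₂(0.08) = 0.2915
−0.09·log₂(0.09) = 0.3127
Sum ≈ 2.3716 → 2.3716 bits.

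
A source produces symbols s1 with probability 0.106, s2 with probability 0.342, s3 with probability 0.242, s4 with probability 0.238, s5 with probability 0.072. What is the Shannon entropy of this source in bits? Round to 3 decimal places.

H = −Σ pᵢ log₂ pᵢ.
−0.106·log₂(0.106) = 0.3432
−0.342·log₂(0.342) = 0.5294
−0.242·log₂(0.242) = 0.4954
−0.238·log₂(0.238) = 0.4929
−0.072·log₂(0.072) = 0.2733
Sum ≈ 2.1342 → 2.134 bits.

2.134 bits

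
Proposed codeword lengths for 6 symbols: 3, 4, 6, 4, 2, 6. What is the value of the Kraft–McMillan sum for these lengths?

With common denominator 2^6 = 64: Σ 2^(−ℓᵢ) = 8/64 + 4/64 + 1/64 + 4/64 + 16/64 + 1/64 = 34/64 = 0.53125.

0.53125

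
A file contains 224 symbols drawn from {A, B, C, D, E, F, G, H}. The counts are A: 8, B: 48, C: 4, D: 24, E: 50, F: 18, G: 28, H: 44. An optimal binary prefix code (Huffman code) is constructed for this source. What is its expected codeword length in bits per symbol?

Probabilities are the counts divided by 224.
Repeatedly combine the two least-probable nodes; the expected code length is the sum of the merged weights.
merge 1/56 + 1/28 → 3/56
merge 3/56 + 9/112 → 15/112
merge 3/28 + 1/8 → 13/56
merge 15/112 + 11/56 → 37/112
merge 3/14 + 25/112 → 7/16
merge 13/56 + 37/112 → 9/16
merge 7/16 + 9/16 → 1
L = 3/56 + 15/112 + 13/56 + 37/112 + 7/16 + 9/16 + 1 = 11/4 = 2.75 bits/symbol.

2.75 bits/symbol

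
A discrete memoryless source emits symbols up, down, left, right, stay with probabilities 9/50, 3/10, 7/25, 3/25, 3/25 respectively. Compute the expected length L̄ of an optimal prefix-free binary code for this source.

Repeatedly combine the two least-probable nodes; the expected code length is the sum of the merged weights.
merge 3/25 + 3/25 → 6/25
merge 9/50 + 6/25 → 21/50
merge 7/25 + 3/10 → 29/50
merge 21/50 + 29/50 → 1
L = 6/25 + 21/50 + 29/50 + 1 = 56/25 = 2.24 bits/symbol.

2.24 bits/symbol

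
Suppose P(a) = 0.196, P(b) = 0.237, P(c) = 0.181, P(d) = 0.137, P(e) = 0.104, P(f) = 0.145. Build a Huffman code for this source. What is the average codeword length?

Repeatedly combine the two least-probable nodes; the expected code length is the sum of the merged weights.
merge 13/125 + 137/1000 → 241/1000
merge 29/200 + 181/1000 → 163/500
merge 49/250 + 237/1000 → 433/1000
merge 241/1000 + 163/500 → 567/1000
merge 433/1000 + 567/1000 → 1
L = 241/1000 + 163/500 + 433/1000 + 567/1000 + 1 = 2567/1000 = 2.567 bits/symbol.

2.567 bits/symbol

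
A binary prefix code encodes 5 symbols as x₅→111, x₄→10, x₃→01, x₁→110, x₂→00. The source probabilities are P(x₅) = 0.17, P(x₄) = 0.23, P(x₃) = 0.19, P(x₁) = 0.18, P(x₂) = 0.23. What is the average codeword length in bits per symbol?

2.35 bits/symbol

L̄ = Σ pᵢ·ℓᵢ = 0.17·3 + 0.23·2 + 0.19·2 + 0.18·3 + 0.23·2 = 2.35 bits/symbol.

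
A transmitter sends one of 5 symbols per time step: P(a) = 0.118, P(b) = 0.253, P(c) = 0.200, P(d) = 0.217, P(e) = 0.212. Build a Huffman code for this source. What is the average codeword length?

2.318 bits/symbol

Repeatedly combine the two least-probable nodes; the expected code length is the sum of the merged weights.
merge 59/500 + 1/5 → 159/500
merge 53/250 + 217/1000 → 429/1000
merge 253/1000 + 159/500 → 571/1000
merge 429/1000 + 571/1000 → 1
L = 159/500 + 429/1000 + 571/1000 + 1 = 1159/500 = 2.318 bits/symbol.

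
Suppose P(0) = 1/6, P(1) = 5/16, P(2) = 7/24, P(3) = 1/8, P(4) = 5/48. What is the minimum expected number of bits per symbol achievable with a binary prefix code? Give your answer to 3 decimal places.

Repeatedly combine the two least-probable nodes; the expected code length is the sum of the merged weights.
merge 5/48 + 1/8 → 11/48
merge 1/6 + 11/48 → 19/48
merge 7/24 + 5/16 → 29/48
merge 19/48 + 29/48 → 1
L = 11/48 + 19/48 + 29/48 + 1 = 107/48 ≈ 2.229 bits/symbol.

2.229 bits/symbol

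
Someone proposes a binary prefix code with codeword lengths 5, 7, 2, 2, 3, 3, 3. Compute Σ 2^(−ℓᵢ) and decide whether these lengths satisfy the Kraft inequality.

0.9140625; yes

With common denominator 2^7 = 128: Σ 2^(−ℓᵢ) = 4/128 + 1/128 + 32/128 + 32/128 + 16/128 + 16/128 + 16/128 = 117/128 = 0.9140625.
Kraft's inequality requires Σ ≤ 1; here Σ = 0.9140625 ≤ 1, so such a prefix code exists.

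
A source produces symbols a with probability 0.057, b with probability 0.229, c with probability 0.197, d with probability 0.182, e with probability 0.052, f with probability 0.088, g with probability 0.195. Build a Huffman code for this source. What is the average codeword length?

Repeatedly combine the two least-probable nodes; the expected code length is the sum of the merged weights.
merge 13/250 + 57/1000 → 109/1000
merge 11/125 + 109/1000 → 197/1000
merge 91/500 + 39/200 → 377/1000
merge 197/1000 + 197/1000 → 197/500
merge 229/1000 + 377/1000 → 303/500
merge 197/500 + 303/500 → 1
L = 109/1000 + 197/1000 + 377/1000 + 197/500 + 303/500 + 1 = 2683/1000 = 2.683 bits/symbol.

2.683 bits/symbol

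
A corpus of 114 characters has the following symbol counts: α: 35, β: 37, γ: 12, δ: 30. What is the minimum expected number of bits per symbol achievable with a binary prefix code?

Probabilities are the counts divided by 114.
Repeatedly combine the two least-probable nodes; the expected code length is the sum of the merged weights.
merge 2/19 + 5/19 → 7/19
merge 35/114 + 37/114 → 12/19
merge 7/19 + 12/19 → 1
L = 7/19 + 12/19 + 1 = 2 bits/symbol.

2 bits/symbol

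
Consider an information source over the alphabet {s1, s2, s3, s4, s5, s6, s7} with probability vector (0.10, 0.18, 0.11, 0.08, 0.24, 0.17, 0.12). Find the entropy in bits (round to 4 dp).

H = −Σ pᵢ log₂ pᵢ.
−0.10·log₂(0.10) = 0.3322
−0.18·log₂(0.18) = 0.4453
−0.11·log₂(0.11) = 0.3503
−0.08·log₂(0.08) = 0.2915
−0.24·log₂(0.24) = 0.4941
−0.17·log₂(0.17) = 0.4346
−0.12·log₂(0.12) = 0.3671
Sum ≈ 2.7151 → 2.7151 bits.

2.7151 bits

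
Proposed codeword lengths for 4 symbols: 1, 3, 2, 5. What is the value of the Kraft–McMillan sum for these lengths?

0.90625

With common denominator 2^5 = 32: Σ 2^(−ℓᵢ) = 16/32 + 4/32 + 8/32 + 1/32 = 29/32 = 0.90625.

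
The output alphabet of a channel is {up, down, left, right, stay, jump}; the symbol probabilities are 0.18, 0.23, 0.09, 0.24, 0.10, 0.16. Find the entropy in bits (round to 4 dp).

2.4950 bits

H = −Σ pᵢ log₂ pᵢ.
−0.18·log₂(0.18) = 0.4453
−0.23·log₂(0.23) = 0.4877
−0.09·log₂(0.09) = 0.3127
−0.24·log₂(0.24) = 0.4941
−0.10·log₂(0.10) = 0.3322
−0.16·log₂(0.16) = 0.4230
Sum ≈ 2.4950 → 2.4950 bits.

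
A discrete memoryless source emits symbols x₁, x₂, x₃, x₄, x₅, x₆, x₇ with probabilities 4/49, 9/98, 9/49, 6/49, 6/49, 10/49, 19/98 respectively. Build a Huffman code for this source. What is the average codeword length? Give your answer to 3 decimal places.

Repeatedly combine the two least-probable nodes; the expected code length is the sum of the merged weights.
merge 4/49 + 9/98 → 17/98
merge 6/49 + 6/49 → 12/49
merge 17/98 + 9/49 → 5/14
merge 19/98 + 10/49 → 39/98
merge 12/49 + 5/14 → 59/98
merge 39/98 + 59/98 → 1
L = 17/98 + 12/49 + 5/14 + 39/98 + 59/98 + 1 = 136/49 ≈ 2.776 bits/symbol.

2.776 bits/symbol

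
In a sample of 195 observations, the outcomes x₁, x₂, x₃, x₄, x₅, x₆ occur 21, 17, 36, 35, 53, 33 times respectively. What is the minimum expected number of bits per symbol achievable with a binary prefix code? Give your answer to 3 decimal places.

2.544 bits/symbol

Probabilities are the counts divided by 195.
Repeatedly combine the two least-probable nodes; the expected code length is the sum of the merged weights.
merge 17/195 + 7/65 → 38/195
merge 11/65 + 7/39 → 68/195
merge 12/65 + 38/195 → 74/195
merge 53/195 + 68/195 → 121/195
merge 74/195 + 121/195 → 1
L = 38/195 + 68/195 + 74/195 + 121/195 + 1 = 496/195 ≈ 2.544 bits/symbol.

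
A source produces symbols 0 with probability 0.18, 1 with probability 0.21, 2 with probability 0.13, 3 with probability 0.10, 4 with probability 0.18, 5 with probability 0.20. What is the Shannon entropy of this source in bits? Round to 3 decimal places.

H = −Σ pᵢ log₂ pᵢ.
−0.18·log₂(0.18) = 0.4453
−0.21·log₂(0.21) = 0.4728
−0.13·log₂(0.13) = 0.3826
−0.10·log₂(0.10) = 0.3322
−0.18·log₂(0.18) = 0.4453
−0.20·log₂(0.20) = 0.4644
Sum ≈ 2.5427 → 2.543 bits.

2.543 bits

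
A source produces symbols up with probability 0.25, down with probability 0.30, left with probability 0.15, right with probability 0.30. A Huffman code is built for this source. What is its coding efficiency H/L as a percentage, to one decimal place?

Entropy H = −Σ p log₂ p ≈ 1.9527 bits.
Huffman merges: 3/20+1/4→2/5; 3/10+3/10→3/5; 2/5+3/5→1. L = 2 ≈ 2.0000.
Efficiency = H/L = 1.9527/2.0000 = 97.6%.

97.6%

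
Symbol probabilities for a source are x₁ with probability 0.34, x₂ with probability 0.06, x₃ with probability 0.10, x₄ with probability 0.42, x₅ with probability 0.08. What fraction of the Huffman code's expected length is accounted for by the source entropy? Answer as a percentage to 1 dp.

98.1%

Entropy H = −Σ p log₂ p ≈ 1.9221 bits.
Huffman merges: 3/50+2/25→7/50; 1/10+7/50→6/25; 6/25+17/50→29/50; 21/50+29/50→1. L = 49/25 ≈ 1.9600.
Efficiency = H/L = 1.9221/1.9600 = 98.1%.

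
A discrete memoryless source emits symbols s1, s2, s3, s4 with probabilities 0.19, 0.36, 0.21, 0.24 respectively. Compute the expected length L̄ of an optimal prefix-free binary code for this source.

Repeatedly combine the two least-probable nodes; the expected code length is the sum of the merged weights.
merge 19/100 + 21/100 → 2/5
merge 6/25 + 9/25 → 3/5
merge 2/5 + 3/5 → 1
L = 2/5 + 3/5 + 1 = 2 bits/symbol.

2 bits/symbol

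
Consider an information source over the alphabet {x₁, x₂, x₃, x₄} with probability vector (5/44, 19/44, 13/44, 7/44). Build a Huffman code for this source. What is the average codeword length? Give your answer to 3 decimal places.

1.841 bits/symbol

Repeatedly combine the two least-probable nodes; the expected code length is the sum of the merged weights.
merge 5/44 + 7/44 → 3/11
merge 3/11 + 13/44 → 25/44
merge 19/44 + 25/44 → 1
L = 3/11 + 25/44 + 1 = 81/44 ≈ 1.841 bits/symbol.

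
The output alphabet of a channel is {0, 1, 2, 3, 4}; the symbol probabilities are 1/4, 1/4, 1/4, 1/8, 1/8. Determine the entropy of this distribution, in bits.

2.25 bits

Each probability is a power of 1/2, so log₂(1/p) is an integer.
H = Σ p·log₂(1/p) = 1/4·2 + 1/4·2 + 1/4·2 + 1/8·3 + 1/8·3 = 2.25 bits.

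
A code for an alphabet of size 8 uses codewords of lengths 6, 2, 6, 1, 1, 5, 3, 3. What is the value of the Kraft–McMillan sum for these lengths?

1.5625

With common denominator 2^6 = 64: Σ 2^(−ℓᵢ) = 1/64 + 16/64 + 1/64 + 32/64 + 32/64 + 2/64 + 8/64 + 8/64 = 100/64 = 1.5625.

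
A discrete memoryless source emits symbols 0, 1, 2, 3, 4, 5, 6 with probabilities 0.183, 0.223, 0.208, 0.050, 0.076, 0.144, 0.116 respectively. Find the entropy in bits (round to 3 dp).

2.664 bits

H = −Σ pᵢ log₂ pᵢ.
−0.183·log₂(0.183) = 0.4484
−0.223·log₂(0.223) = 0.4828
−0.208·log₂(0.208) = 0.4712
−0.050·log₂(0.050) = 0.2161
−0.076·log₂(0.076) = 0.2826
−0.144·log₂(0.144) = 0.4026
−0.116·log₂(0.116) = 0.3605
Sum ≈ 2.6641 → 2.664 bits.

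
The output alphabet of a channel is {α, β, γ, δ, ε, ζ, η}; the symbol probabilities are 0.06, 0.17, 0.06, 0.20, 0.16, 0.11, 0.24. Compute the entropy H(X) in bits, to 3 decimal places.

2.653 bits

H = −Σ pᵢ log₂ pᵢ.
−0.06·log₂(0.06) = 0.2435
−0.17·log₂(0.17) = 0.4346
−0.06·log₂(0.06) = 0.2435
−0.20·log₂(0.20) = 0.4644
−0.16·log₂(0.16) = 0.4230
−0.11·log₂(0.11) = 0.3503
−0.24·log₂(0.24) = 0.4941
Sum ≈ 2.6535 → 2.653 bits.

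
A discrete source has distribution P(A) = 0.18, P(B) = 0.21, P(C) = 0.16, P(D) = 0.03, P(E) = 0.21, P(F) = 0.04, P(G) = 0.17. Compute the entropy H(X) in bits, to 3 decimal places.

H = −Σ pᵢ log₂ pᵢ.
−0.18·log₂(0.18) = 0.4453
−0.21·log₂(0.21) = 0.4728
−0.16·log₂(0.16) = 0.4230
−0.03·log₂(0.03) = 0.1518
−0.21·log₂(0.21) = 0.4728
−0.04·log₂(0.04) = 0.1858
−0.17·log₂(0.17) = 0.4346
Sum ≈ 2.5861 → 2.586 bits.

2.586 bits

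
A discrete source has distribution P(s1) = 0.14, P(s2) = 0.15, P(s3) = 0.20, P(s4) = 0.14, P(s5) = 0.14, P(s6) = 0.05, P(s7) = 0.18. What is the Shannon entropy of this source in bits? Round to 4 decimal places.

2.7277 bits

H = −Σ pᵢ log₂ pᵢ.
−0.14·log₂(0.14) = 0.3971
−0.15·log₂(0.15) = 0.4105
−0.20·log₂(0.20) = 0.4644
−0.14·log₂(0.14) = 0.3971
−0.14·log₂(0.14) = 0.3971
−0.05·log₂(0.05) = 0.2161
−0.18·log₂(0.18) = 0.4453
Sum ≈ 2.7277 → 2.7277 bits.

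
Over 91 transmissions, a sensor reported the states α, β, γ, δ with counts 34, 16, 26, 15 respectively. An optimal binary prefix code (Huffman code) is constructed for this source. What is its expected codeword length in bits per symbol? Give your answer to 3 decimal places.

Probabilities are the counts divided by 91.
Repeatedly combine the two least-probable nodes; the expected code length is the sum of the merged weights.
merge 15/91 + 16/91 → 31/91
merge 2/7 + 31/91 → 57/91
merge 34/91 + 57/91 → 1
L = 31/91 + 57/91 + 1 = 179/91 ≈ 1.967 bits/symbol.

1.967 bits/symbol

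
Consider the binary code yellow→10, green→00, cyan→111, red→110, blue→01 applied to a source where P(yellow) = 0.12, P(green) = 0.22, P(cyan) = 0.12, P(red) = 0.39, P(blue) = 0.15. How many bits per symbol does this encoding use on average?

L̄ = Σ pᵢ·ℓᵢ = 0.12·2 + 0.22·2 + 0.12·3 + 0.39·3 + 0.15·2 = 2.51 bits/symbol.

2.51 bits/symbol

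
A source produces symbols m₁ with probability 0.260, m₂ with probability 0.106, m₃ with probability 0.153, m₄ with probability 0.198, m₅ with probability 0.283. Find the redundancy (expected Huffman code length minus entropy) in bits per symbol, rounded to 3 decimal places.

Entropy H = −Σ p log₂ p ≈ 2.2409 bits.
Huffman merges: 53/500+153/1000→259/1000; 99/500+259/1000→457/1000; 13/50+283/1000→543/1000; 457/1000+543/1000→1. L = 2259/1000 ≈ 2.2590.
L − H = 2.2590 − 2.2409 = 0.018 bits.

0.018 bits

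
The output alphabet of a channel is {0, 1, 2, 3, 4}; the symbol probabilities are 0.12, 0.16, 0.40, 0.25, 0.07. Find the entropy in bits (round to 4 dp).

2.0874 bits

H = −Σ pᵢ log₂ pᵢ.
−0.12·log₂(0.12) = 0.3671
−0.16·log₂(0.16) = 0.4230
−0.40·log₂(0.40) = 0.5288
−0.25·log₂(0.25) = 0.5000
−0.07·log₂(0.07) = 0.2686
Sum ≈ 2.0874 → 2.0874 bits.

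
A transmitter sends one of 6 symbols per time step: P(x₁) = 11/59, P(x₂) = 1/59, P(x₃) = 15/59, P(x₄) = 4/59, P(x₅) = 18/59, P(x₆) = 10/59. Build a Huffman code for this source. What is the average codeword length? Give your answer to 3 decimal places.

Repeatedly combine the two least-probable nodes; the expected code length is the sum of the merged weights.
merge 1/59 + 4/59 → 5/59
merge 5/59 + 10/59 → 15/59
merge 11/59 + 15/59 → 26/59
merge 15/59 + 18/59 → 33/59
merge 26/59 + 33/59 → 1
L = 5/59 + 15/59 + 26/59 + 33/59 + 1 = 138/59 ≈ 2.339 bits/symbol.

2.339 bits/symbol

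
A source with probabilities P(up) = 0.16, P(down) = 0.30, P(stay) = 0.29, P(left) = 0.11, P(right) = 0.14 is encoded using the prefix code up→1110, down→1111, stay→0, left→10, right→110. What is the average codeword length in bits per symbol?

2.77 bits/symbol

L̄ = Σ pᵢ·ℓᵢ = 0.16·4 + 0.30·4 + 0.29·1 + 0.11·2 + 0.14·3 = 2.77 bits/symbol.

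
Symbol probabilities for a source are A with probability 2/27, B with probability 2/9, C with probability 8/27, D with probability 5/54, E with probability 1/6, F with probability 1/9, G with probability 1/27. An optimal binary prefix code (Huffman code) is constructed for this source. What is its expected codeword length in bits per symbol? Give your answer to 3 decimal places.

2.593 bits/symbol

Repeatedly combine the two least-probable nodes; the expected code length is the sum of the merged weights.
merge 1/27 + 2/27 → 1/9
merge 5/54 + 1/9 → 11/54
merge 1/9 + 1/6 → 5/18
merge 11/54 + 2/9 → 23/54
merge 5/18 + 8/27 → 31/54
merge 23/54 + 31/54 → 1
L = 1/9 + 11/54 + 5/18 + 23/54 + 31/54 + 1 = 70/27 ≈ 2.593 bits/symbol.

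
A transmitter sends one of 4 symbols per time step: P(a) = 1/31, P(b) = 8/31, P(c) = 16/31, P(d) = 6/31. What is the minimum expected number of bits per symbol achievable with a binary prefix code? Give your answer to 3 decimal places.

1.710 bits/symbol

Repeatedly combine the two least-probable nodes; the expected code length is the sum of the merged weights.
merge 1/31 + 6/31 → 7/31
merge 7/31 + 8/31 → 15/31
merge 15/31 + 16/31 → 1
L = 7/31 + 15/31 + 1 = 53/31 ≈ 1.710 bits/symbol.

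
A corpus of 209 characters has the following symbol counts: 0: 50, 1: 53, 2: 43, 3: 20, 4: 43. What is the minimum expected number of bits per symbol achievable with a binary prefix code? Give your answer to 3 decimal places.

Probabilities are the counts divided by 209.
Repeatedly combine the two least-probable nodes; the expected code length is the sum of the merged weights.
merge 20/209 + 43/209 → 63/209
merge 43/209 + 50/209 → 93/209
merge 53/209 + 63/209 → 116/209
merge 93/209 + 116/209 → 1
L = 63/209 + 93/209 + 116/209 + 1 = 481/209 ≈ 2.301 bits/symbol.

2.301 bits/symbol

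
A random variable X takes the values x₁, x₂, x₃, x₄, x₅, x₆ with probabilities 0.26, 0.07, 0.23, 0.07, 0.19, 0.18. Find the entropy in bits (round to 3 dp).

H = −Σ pᵢ log₂ pᵢ.
−0.26·log₂(0.26) = 0.5053
−0.07·log₂(0.07) = 0.2686
−0.23·log₂(0.23) = 0.4877
−0.07·log₂(0.07) = 0.2686
−0.19·log₂(0.19) = 0.4552
−0.18·log₂(0.18) = 0.4453
Sum ≈ 2.4306 → 2.431 bits.

2.431 bits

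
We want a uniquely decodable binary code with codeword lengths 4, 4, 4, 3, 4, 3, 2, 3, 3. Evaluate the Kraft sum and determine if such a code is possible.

1; yes

With common denominator 2^4 = 16: Σ 2^(−ℓᵢ) = 1/16 + 1/16 + 1/16 + 2/16 + 1/16 + 2/16 + 4/16 + 2/16 + 2/16 = 16/16 = 1.
Kraft's inequality requires Σ ≤ 1; here Σ = 1 ≤ 1, so such a prefix code exists.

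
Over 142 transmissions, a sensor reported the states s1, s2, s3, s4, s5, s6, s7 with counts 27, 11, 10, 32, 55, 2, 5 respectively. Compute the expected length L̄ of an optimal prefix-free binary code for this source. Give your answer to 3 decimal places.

2.366 bits/symbol

Probabilities are the counts divided by 142.
Repeatedly combine the two least-probable nodes; the expected code length is the sum of the merged weights.
merge 1/71 + 5/142 → 7/142
merge 7/142 + 5/71 → 17/142
merge 11/142 + 17/142 → 14/71
merge 27/142 + 14/71 → 55/142
merge 16/71 + 55/142 → 87/142
merge 55/142 + 87/142 → 1
L = 7/142 + 17/142 + 14/71 + 55/142 + 87/142 + 1 = 168/71 ≈ 2.366 bits/symbol.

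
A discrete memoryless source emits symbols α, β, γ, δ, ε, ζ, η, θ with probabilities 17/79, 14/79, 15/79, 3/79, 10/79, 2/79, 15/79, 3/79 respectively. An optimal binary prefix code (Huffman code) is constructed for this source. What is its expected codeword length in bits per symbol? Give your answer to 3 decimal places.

2.759 bits/symbol

Repeatedly combine the two least-probable nodes; the expected code length is the sum of the merged weights.
merge 2/79 + 3/79 → 5/79
merge 3/79 + 5/79 → 8/79
merge 8/79 + 10/79 → 18/79
merge 14/79 + 15/79 → 29/79
merge 15/79 + 17/79 → 32/79
merge 18/79 + 29/79 → 47/79
merge 32/79 + 47/79 → 1
L = 5/79 + 8/79 + 18/79 + 29/79 + 32/79 + 47/79 + 1 = 218/79 ≈ 2.759 bits/symbol.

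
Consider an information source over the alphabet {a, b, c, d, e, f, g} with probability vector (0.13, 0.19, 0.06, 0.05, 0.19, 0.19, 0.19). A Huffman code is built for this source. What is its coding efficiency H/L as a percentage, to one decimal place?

Entropy H = −Σ p log₂ p ≈ 2.6632 bits.
Huffman merges: 1/20+3/50→11/100; 11/100+13/100→6/25; 19/100+19/100→19/50; 19/100+19/100→19/50; 6/25+19/50→31/50; 19/50+31/50→1. L = 273/100 ≈ 2.7300.
Efficiency = H/L = 2.6632/2.7300 = 97.6%.

97.6%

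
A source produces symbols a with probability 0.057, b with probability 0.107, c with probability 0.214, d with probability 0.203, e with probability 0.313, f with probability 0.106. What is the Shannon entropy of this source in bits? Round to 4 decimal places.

2.3913 bits

H = −Σ pᵢ log₂ pᵢ.
−0.057·log₂(0.057) = 0.2356
−0.107·log₂(0.107) = 0.3450
−0.214·log₂(0.214) = 0.4760
−0.203·log₂(0.203) = 0.4670
−0.313·log₂(0.313) = 0.5245
−0.106·log₂(0.106) = 0.3432
Sum ≈ 2.3913 → 2.3913 bits.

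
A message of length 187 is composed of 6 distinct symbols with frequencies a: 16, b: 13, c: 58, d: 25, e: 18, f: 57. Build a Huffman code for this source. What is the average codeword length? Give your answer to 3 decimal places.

Probabilities are the counts divided by 187.
Repeatedly combine the two least-probable nodes; the expected code length is the sum of the merged weights.
merge 13/187 + 16/187 → 29/187
merge 18/187 + 25/187 → 43/187
merge 29/187 + 43/187 → 72/187
merge 57/187 + 58/187 → 115/187
merge 72/187 + 115/187 → 1
L = 29/187 + 43/187 + 72/187 + 115/187 + 1 = 446/187 ≈ 2.385 bits/symbol.

2.385 bits/symbol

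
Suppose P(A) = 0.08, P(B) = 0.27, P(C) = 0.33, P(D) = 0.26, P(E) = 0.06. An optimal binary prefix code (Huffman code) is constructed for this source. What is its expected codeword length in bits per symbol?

2.14 bits/symbol

Repeatedly combine the two least-probable nodes; the expected code length is the sum of the merged weights.
merge 3/50 + 2/25 → 7/50
merge 7/50 + 13/50 → 2/5
merge 27/100 + 33/100 → 3/5
merge 2/5 + 3/5 → 1
L = 7/50 + 2/5 + 3/5 + 1 = 107/50 = 2.14 bits/symbol.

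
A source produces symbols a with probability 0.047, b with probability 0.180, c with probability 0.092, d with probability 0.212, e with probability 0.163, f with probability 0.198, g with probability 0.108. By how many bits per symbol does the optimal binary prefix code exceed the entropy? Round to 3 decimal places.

Entropy H = −Σ p log₂ p ≈ 2.6797 bits.
Huffman merges: 47/1000+23/250→139/1000; 27/250+139/1000→247/1000; 163/1000+9/50→343/1000; 99/500+53/250→41/100; 247/1000+343/1000→59/100; 41/100+59/100→1. L = 2729/1000 ≈ 2.7290.
L − H = 2.7290 − 2.6797 = 0.049 bits.

0.049 bits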